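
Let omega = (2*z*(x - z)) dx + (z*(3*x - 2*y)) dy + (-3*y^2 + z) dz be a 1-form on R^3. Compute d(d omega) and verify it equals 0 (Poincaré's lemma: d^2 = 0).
d(d omega) = 0

Step 1: d omega = sum_{i<j} (∂f_j/∂x_i - ∂f_i/∂x_j) dx_i ∧ dx_j:
  coeff of dx ∧ dy: 3*z
  coeff of dx ∧ dz: -2*x + 4*z
  coeff of dy ∧ dz: -3*x - 4*y
Step 2: Apply d again to each 2-form coefficient. The only possible 3-form in R^3 is dx ∧ dy ∧ dz, with coefficient
  ∂(coeff of dy∧dz)/∂x - ∂(coeff of dx∧dz)/∂y + ∂(coeff of dx∧dy)/∂z
  = ∂/∂x (-3*x - 4*y) - ∂/∂y (-2*x + 4*z) + ∂/∂z (3*z).
Each of these terms simplifies to sums of mixed partials that cancel in pairs. The result is 0 (by equality of mixed partials for smooth functions — Schwarz / Clairaut).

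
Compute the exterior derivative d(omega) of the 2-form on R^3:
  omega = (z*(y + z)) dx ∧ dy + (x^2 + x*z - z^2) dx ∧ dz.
d(omega) = (y + 2*z) dx ∧ dy ∧ dz

For a 2-form omega = sum_{i<j} g_{ij} dx_i ∧ dx_j, the exterior derivative is
  d(omega) = sum_{i<j} d(g_{ij}) ∧ dx_i ∧ dx_j = sum_{i<j, k} (∂g_{ij}/∂x_k) dx_k ∧ dx_i ∧ dx_j.
Expand each term, using dx_k ∧ dx_i ∧ dx_j = sgn(permutation) dx_{(a)} ∧ dx_{(b)} ∧ dx_{(c)} with (a < b < c) sorted:
  d(z*(y + z)) includes (∂/∂z)(z*(y + z)) dz = (y + 2*z) dz, which multiplied by dx ∧ dy gives (y + 2*z) dx ∧ dy ∧ dz
Collecting like 3-forms: d(omega) = (y + 2*z) dx ∧ dy ∧ dz.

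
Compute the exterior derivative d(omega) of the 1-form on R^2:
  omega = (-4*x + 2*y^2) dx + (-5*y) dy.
d(omega) = (-4*y) dx ∧ dy

For a 1-form omega = sum_i f_i dx_i, the exterior derivative is
  d(omega) = sum_{i < j} (∂f_j/∂x_i - ∂f_i/∂x_j) dx_i ∧ dx_j.
  coefficient of dx ∧ dy: ∂f_2/∂x - ∂f_1/∂y = ∂(-5*y)/∂x - ∂(-4*x + 2*y^2)/∂y = -4*y
Assembling: d(omega) = (-4*y) dx ∧ dy.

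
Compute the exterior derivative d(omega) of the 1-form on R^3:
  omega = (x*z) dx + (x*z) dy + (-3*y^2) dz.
d(omega) = (z) dx ∧ dy + (-x) dx ∧ dz + (-x - 6*y) dy ∧ dz

For a 1-form omega = sum_i f_i dx_i, the exterior derivative is
  d(omega) = sum_{i < j} (∂f_j/∂x_i - ∂f_i/∂x_j) dx_i ∧ dx_j.
  coefficient of dx ∧ dy: ∂f_2/∂x - ∂f_1/∂y = ∂(x*z)/∂x - ∂(x*z)/∂y = z
  coefficient of dx ∧ dz: ∂f_3/∂x - ∂f_1/∂z = ∂(-3*y^2)/∂x - ∂(x*z)/∂z = -x
  coefficient of dy ∧ dz: ∂f_3/∂y - ∂f_2/∂z = ∂(-3*y^2)/∂y - ∂(x*z)/∂z = -x - 6*y
Assembling: d(omega) = (z) dx ∧ dy + (-x) dx ∧ dz + (-x - 6*y) dy ∧ dz.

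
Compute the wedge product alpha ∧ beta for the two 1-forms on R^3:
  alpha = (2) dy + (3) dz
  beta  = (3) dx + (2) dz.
alpha ∧ beta = (-6) dx ∧ dy + (4) dy ∧ dz + (-9) dx ∧ dz

Distribute the wedge, using dx_i ∧ dx_j = -dx_j ∧ dx_i and dx_i ∧ dx_i = 0. For each pair (i, j) with i < j, the coefficient of dx_i ∧ dx_j in alpha ∧ beta is (alpha_i * beta_j - alpha_j * beta_i). Collecting: alpha ∧ beta = (-6) dx ∧ dy + (4) dy ∧ dz + (-9) dx ∧ dz.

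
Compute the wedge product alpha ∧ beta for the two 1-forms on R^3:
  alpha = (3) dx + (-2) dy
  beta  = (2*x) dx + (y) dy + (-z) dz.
alpha ∧ beta = (4*x + 3*y) dx ∧ dy + (-3*z) dx ∧ dz + (2*z) dy ∧ dz

Distribute the wedge, using dx_i ∧ dx_j = -dx_j ∧ dx_i and dx_i ∧ dx_i = 0. For each pair (i, j) with i < j, the coefficient of dx_i ∧ dx_j in alpha ∧ beta is (alpha_i * beta_j - alpha_j * beta_i). Collecting: alpha ∧ beta = (4*x + 3*y) dx ∧ dy + (-3*z) dx ∧ dz + (2*z) dy ∧ dz.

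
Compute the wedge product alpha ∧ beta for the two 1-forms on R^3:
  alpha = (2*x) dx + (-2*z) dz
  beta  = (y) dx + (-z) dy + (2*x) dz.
alpha ∧ beta = (-2*x*z) dx ∧ dy + (4*x^2 + 2*y*z) dx ∧ dz + (-2*z^2) dy ∧ dz

Distribute the wedge, using dx_i ∧ dx_j = -dx_j ∧ dx_i and dx_i ∧ dx_i = 0. For each pair (i, j) with i < j, the coefficient of dx_i ∧ dx_j in alpha ∧ beta is (alpha_i * beta_j - alpha_j * beta_i). Collecting: alpha ∧ beta = (-2*x*z) dx ∧ dy + (4*x^2 + 2*y*z) dx ∧ dz + (-2*z^2) dy ∧ dz.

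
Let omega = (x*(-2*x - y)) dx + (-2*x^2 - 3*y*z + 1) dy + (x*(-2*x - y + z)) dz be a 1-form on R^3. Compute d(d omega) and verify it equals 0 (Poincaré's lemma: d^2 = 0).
d(d omega) = 0

Step 1: d omega = sum_{i<j} (∂f_j/∂x_i - ∂f_i/∂x_j) dx_i ∧ dx_j:
  coeff of dx ∧ dy: -3*x
  coeff of dx ∧ dz: -4*x - y + z
  coeff of dy ∧ dz: -x + 3*y
Step 2: Apply d again to each 2-form coefficient. The only possible 3-form in R^3 is dx ∧ dy ∧ dz, with coefficient
  ∂(coeff of dy∧dz)/∂x - ∂(coeff of dx∧dz)/∂y + ∂(coeff of dx∧dy)/∂z
  = ∂/∂x (-x + 3*y) - ∂/∂y (-4*x - y + z) + ∂/∂z (-3*x).
Each of these terms simplifies to sums of mixed partials that cancel in pairs. The result is 0 (by equality of mixed partials for smooth functions — Schwarz / Clairaut).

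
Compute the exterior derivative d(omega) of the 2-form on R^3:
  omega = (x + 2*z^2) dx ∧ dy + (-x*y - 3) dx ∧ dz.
d(omega) = (x + 4*z) dx ∧ dy ∧ dz

For a 2-form omega = sum_{i<j} g_{ij} dx_i ∧ dx_j, the exterior derivative is
  d(omega) = sum_{i<j} d(g_{ij}) ∧ dx_i ∧ dx_j = sum_{i<j, k} (∂g_{ij}/∂x_k) dx_k ∧ dx_i ∧ dx_j.
Expand each term, using dx_k ∧ dx_i ∧ dx_j = sgn(permutation) dx_{(a)} ∧ dx_{(b)} ∧ dx_{(c)} with (a < b < c) sorted:
  d(x + 2*z^2) includes (∂/∂z)(x + 2*z^2) dz = (4*z) dz, which multiplied by dx ∧ dy gives (4*z) dx ∧ dy ∧ dz
  d(-x*y - 3) includes (∂/∂y)(-x*y - 3) dy = (-x) dy, which multiplied by dx ∧ dz gives (x) dx ∧ dy ∧ dz
Collecting like 3-forms: d(omega) = (x + 4*z) dx ∧ dy ∧ dz.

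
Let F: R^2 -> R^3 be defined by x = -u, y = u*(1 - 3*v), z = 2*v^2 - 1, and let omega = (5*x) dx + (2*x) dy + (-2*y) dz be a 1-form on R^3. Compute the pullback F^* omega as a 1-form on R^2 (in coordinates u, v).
F^* omega = (3*u*(2*v + 1)) du + (2*u*(3*u + 12*v^2 - 4*v)) dv

Using F^*(f dg) = (f ∘ F) d(g ∘ F), substitute each coordinate x_i by F_i(u, v) in f_i, and replace dx_i by d F_i = (∂F_i/∂u) du + (∂F_i/∂v) dv.
  For the x component: f_1(F) = -5*u; d F_1 = (-1) du + (0) dv
  For the y component: f_2(F) = -2*u; d F_2 = (1 - 3*v) du + (-3*u) dv
  For the z component: f_3(F) = 2*u*(3*v - 1); d F_3 = (0) du + (4*v) dv
Combining and collecting du, dv coefficients:
  coeff of du: 3*u*(2*v + 1)
  coeff of dv: 2*u*(3*u + 12*v^2 - 4*v)
F^* omega = (3*u*(2*v + 1)) du + (2*u*(3*u + 12*v^2 - 4*v)) dv.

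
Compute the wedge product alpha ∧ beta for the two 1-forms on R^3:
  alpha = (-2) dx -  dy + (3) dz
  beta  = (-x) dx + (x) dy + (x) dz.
alpha ∧ beta = (-3*x) dx ∧ dy + (x) dx ∧ dz + (-4*x) dy ∧ dz

Distribute the wedge, using dx_i ∧ dx_j = -dx_j ∧ dx_i and dx_i ∧ dx_i = 0. For each pair (i, j) with i < j, the coefficient of dx_i ∧ dx_j in alpha ∧ beta is (alpha_i * beta_j - alpha_j * beta_i). Collecting: alpha ∧ beta = (-3*x) dx ∧ dy + (x) dx ∧ dz + (-4*x) dy ∧ dz.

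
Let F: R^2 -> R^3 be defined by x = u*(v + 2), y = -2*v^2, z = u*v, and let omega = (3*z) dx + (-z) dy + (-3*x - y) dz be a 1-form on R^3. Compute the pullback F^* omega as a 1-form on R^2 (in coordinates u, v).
F^* omega = (2*v^3) du + (6*u*(-u + v^2)) dv

Using F^*(f dg) = (f ∘ F) d(g ∘ F), substitute each coordinate x_i by F_i(u, v) in f_i, and replace dx_i by d F_i = (∂F_i/∂u) du + (∂F_i/∂v) dv.
  For the x component: f_1(F) = 3*u*v; d F_1 = (v + 2) du + (u) dv
  For the y component: f_2(F) = -u*v; d F_2 = (0) du + (-4*v) dv
  For the z component: f_3(F) = -3*u*v - 6*u + 2*v^2; d F_3 = (v) du + (u) dv
Combining and collecting du, dv coefficients:
  coeff of du: 2*v^3
  coeff of dv: 6*u*(-u + v^2)
F^* omega = (2*v^3) du + (6*u*(-u + v^2)) dv.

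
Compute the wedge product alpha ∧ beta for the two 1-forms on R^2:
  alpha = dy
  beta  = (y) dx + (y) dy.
alpha ∧ beta = (-y) dx ∧ dy

Distribute the wedge, using dx_i ∧ dx_j = -dx_j ∧ dx_i and dx_i ∧ dx_i = 0. For each pair (i, j) with i < j, the coefficient of dx_i ∧ dx_j in alpha ∧ beta is (alpha_i * beta_j - alpha_j * beta_i). Collecting: alpha ∧ beta = (-y) dx ∧ dy.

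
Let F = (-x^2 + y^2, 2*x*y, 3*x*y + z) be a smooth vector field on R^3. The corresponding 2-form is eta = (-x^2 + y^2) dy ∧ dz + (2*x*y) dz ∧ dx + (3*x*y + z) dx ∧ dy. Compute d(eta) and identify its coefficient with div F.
d(eta) = (1) dx ∧ dy ∧ dz; div F = 1

For a 2-form in R^3 of the form above, applying d gives a 3-form with coefficient ∂P/∂x + ∂Q/∂y + ∂R/∂z:
  ∂P/∂x = -2*x
  ∂Q/∂y = 2*x
  ∂R/∂z = 1
Sum = 1, which is exactly div F.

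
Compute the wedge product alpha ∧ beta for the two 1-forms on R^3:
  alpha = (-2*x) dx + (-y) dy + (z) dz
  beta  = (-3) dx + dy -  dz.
alpha ∧ beta = (-2*x - 3*y) dx ∧ dy + (2*x + 3*z) dx ∧ dz + (y - z) dy ∧ dz

Distribute the wedge, using dx_i ∧ dx_j = -dx_j ∧ dx_i and dx_i ∧ dx_i = 0. For each pair (i, j) with i < j, the coefficient of dx_i ∧ dx_j in alpha ∧ beta is (alpha_i * beta_j - alpha_j * beta_i). Collecting: alpha ∧ beta = (-2*x - 3*y) dx ∧ dy + (2*x + 3*z) dx ∧ dz + (y - z) dy ∧ dz.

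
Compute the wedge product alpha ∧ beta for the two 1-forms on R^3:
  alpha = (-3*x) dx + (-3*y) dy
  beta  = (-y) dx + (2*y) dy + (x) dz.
alpha ∧ beta = (-3*y*(2*x + y)) dx ∧ dy + (-3*x^2) dx ∧ dz + (-3*x*y) dy ∧ dz

Distribute the wedge, using dx_i ∧ dx_j = -dx_j ∧ dx_i and dx_i ∧ dx_i = 0. For each pair (i, j) with i < j, the coefficient of dx_i ∧ dx_j in alpha ∧ beta is (alpha_i * beta_j - alpha_j * beta_i). Collecting: alpha ∧ beta = (-3*y*(2*x + y)) dx ∧ dy + (-3*x^2) dx ∧ dz + (-3*x*y) dy ∧ dz.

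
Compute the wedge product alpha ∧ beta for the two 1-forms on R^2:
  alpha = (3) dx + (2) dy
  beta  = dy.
alpha ∧ beta = (3) dx ∧ dy

Distribute the wedge, using dx_i ∧ dx_j = -dx_j ∧ dx_i and dx_i ∧ dx_i = 0. For each pair (i, j) with i < j, the coefficient of dx_i ∧ dx_j in alpha ∧ beta is (alpha_i * beta_j - alpha_j * beta_i). Collecting: alpha ∧ beta = (3) dx ∧ dy.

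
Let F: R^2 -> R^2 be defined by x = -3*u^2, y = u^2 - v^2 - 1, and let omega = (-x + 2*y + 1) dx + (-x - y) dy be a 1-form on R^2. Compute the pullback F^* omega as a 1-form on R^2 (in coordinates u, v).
F^* omega = (2*u*(-13*u^2 + 7*v^2 + 4)) du + (2*v*(-2*u^2 - v^2 - 1)) dv

Using F^*(f dg) = (f ∘ F) d(g ∘ F), substitute each coordinate x_i by F_i(u, v) in f_i, and replace dx_i by d F_i = (∂F_i/∂u) du + (∂F_i/∂v) dv.
  For the x component: f_1(F) = 5*u^2 - 2*v^2 - 1; d F_1 = (-6*u) du + (0) dv
  For the y component: f_2(F) = 2*u^2 + v^2 + 1; d F_2 = (2*u) du + (-2*v) dv
Combining and collecting du, dv coefficients:
  coeff of du: 2*u*(-13*u^2 + 7*v^2 + 4)
  coeff of dv: 2*v*(-2*u^2 - v^2 - 1)
F^* omega = (2*u*(-13*u^2 + 7*v^2 + 4)) du + (2*v*(-2*u^2 - v^2 - 1)) dv.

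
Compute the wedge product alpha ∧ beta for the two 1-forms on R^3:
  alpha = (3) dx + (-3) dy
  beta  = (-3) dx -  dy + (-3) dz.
alpha ∧ beta = (-12) dx ∧ dy + (-9) dx ∧ dz + (9) dy ∧ dz

Distribute the wedge, using dx_i ∧ dx_j = -dx_j ∧ dx_i and dx_i ∧ dx_i = 0. For each pair (i, j) with i < j, the coefficient of dx_i ∧ dx_j in alpha ∧ beta is (alpha_i * beta_j - alpha_j * beta_i). Collecting: alpha ∧ beta = (-12) dx ∧ dy + (-9) dx ∧ dz + (9) dy ∧ dz.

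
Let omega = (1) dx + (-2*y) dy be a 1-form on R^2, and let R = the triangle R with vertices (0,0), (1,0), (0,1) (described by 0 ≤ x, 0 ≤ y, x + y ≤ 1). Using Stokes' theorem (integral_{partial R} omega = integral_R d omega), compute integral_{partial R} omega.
integral_(partial R) omega = 0

Stokes: integral_partial_R omega = integral_R d omega with d omega = (∂Q/∂x - ∂P/∂y) dx ∧ dy.
  ∂Q/∂x = 0
  ∂P/∂y = 0
  integrand = ∂Q/∂x - ∂P/∂y = 0.
Integrating over R: integral_0^1 integral_0^{1-x} (0) dy dx = 0.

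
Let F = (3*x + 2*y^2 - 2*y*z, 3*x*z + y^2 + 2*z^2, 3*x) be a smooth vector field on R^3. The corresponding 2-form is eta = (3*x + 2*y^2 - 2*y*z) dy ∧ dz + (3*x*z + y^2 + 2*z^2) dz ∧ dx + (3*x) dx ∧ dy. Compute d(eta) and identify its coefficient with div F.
d(eta) = (2*y + 3) dx ∧ dy ∧ dz; div F = 2*y + 3

For a 2-form in R^3 of the form above, applying d gives a 3-form with coefficient ∂P/∂x + ∂Q/∂y + ∂R/∂z:
  ∂P/∂x = 3
  ∂Q/∂y = 2*y
  ∂R/∂z = 0
Sum = 2*y + 3, which is exactly div F.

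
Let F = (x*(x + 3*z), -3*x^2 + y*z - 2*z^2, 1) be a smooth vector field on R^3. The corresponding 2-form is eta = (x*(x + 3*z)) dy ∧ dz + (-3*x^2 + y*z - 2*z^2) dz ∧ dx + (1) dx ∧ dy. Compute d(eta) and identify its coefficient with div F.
d(eta) = (2*x + 4*z) dx ∧ dy ∧ dz; div F = 2*x + 4*z

For a 2-form in R^3 of the form above, applying d gives a 3-form with coefficient ∂P/∂x + ∂Q/∂y + ∂R/∂z:
  ∂P/∂x = 2*x + 3*z
  ∂Q/∂y = z
  ∂R/∂z = 0
Sum = 2*x + 4*z, which is exactly div F.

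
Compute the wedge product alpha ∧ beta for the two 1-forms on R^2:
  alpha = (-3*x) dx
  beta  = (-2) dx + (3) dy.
alpha ∧ beta = (-9*x) dx ∧ dy

Distribute the wedge, using dx_i ∧ dx_j = -dx_j ∧ dx_i and dx_i ∧ dx_i = 0. For each pair (i, j) with i < j, the coefficient of dx_i ∧ dx_j in alpha ∧ beta is (alpha_i * beta_j - alpha_j * beta_i). Collecting: alpha ∧ beta = (-9*x) dx ∧ dy.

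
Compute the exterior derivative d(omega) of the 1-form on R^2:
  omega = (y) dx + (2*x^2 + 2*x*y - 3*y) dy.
d(omega) = (4*x + 2*y - 1) dx ∧ dy

For a 1-form omega = sum_i f_i dx_i, the exterior derivative is
  d(omega) = sum_{i < j} (∂f_j/∂x_i - ∂f_i/∂x_j) dx_i ∧ dx_j.
  coefficient of dx ∧ dy: ∂f_2/∂x - ∂f_1/∂y = ∂(2*x^2 + 2*x*y - 3*y)/∂x - ∂(y)/∂y = 4*x + 2*y - 1
Assembling: d(omega) = (4*x + 2*y - 1) dx ∧ dy.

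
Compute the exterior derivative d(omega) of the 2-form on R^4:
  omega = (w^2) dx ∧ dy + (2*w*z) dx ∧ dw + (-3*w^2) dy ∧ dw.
d(omega) = (2*w) dx ∧ dy ∧ dw + (-2*w) dx ∧ dz ∧ dw

For a 2-form omega = sum_{i<j} g_{ij} dx_i ∧ dx_j, the exterior derivative is
  d(omega) = sum_{i<j} d(g_{ij}) ∧ dx_i ∧ dx_j = sum_{i<j, k} (∂g_{ij}/∂x_k) dx_k ∧ dx_i ∧ dx_j.
Expand each term, using dx_k ∧ dx_i ∧ dx_j = sgn(permutation) dx_{(a)} ∧ dx_{(b)} ∧ dx_{(c)} with (a < b < c) sorted:
  d(w^2) includes (∂/∂w)(w^2) dw = (2*w) dw, which multiplied by dx ∧ dy gives (2*w) dx ∧ dy ∧ dw
  d(2*w*z) includes (∂/∂z)(2*w*z) dz = (2*w) dz, which multiplied by dx ∧ dw gives (-2*w) dx ∧ dz ∧ dw
Collecting like 3-forms: d(omega) = (2*w) dx ∧ dy ∧ dw + (-2*w) dx ∧ dz ∧ dw.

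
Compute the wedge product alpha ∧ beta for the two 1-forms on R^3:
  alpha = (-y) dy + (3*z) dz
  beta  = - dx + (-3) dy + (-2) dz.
alpha ∧ beta = (-y) dx ∧ dy + (2*y + 9*z) dy ∧ dz + (3*z) dx ∧ dz

Distribute the wedge, using dx_i ∧ dx_j = -dx_j ∧ dx_i and dx_i ∧ dx_i = 0. For each pair (i, j) with i < j, the coefficient of dx_i ∧ dx_j in alpha ∧ beta is (alpha_i * beta_j - alpha_j * beta_i). Collecting: alpha ∧ beta = (-y) dx ∧ dy + (2*y + 9*z) dy ∧ dz + (3*z) dx ∧ dz.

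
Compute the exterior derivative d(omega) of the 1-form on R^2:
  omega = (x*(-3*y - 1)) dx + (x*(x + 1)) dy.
d(omega) = (5*x + 1) dx ∧ dy

For a 1-form omega = sum_i f_i dx_i, the exterior derivative is
  d(omega) = sum_{i < j} (∂f_j/∂x_i - ∂f_i/∂x_j) dx_i ∧ dx_j.
  coefficient of dx ∧ dy: ∂f_2/∂x - ∂f_1/∂y = ∂(x*(x + 1))/∂x - ∂(x*(-3*y - 1))/∂y = 5*x + 1
Assembling: d(omega) = (5*x + 1) dx ∧ dy.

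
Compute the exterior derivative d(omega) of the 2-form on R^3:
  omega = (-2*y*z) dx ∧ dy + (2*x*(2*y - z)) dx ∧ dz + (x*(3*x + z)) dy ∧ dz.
d(omega) = (2*x - 2*y + z) dx ∧ dy ∧ dz

For a 2-form omega = sum_{i<j} g_{ij} dx_i ∧ dx_j, the exterior derivative is
  d(omega) = sum_{i<j} d(g_{ij}) ∧ dx_i ∧ dx_j = sum_{i<j, k} (∂g_{ij}/∂x_k) dx_k ∧ dx_i ∧ dx_j.
Expand each term, using dx_k ∧ dx_i ∧ dx_j = sgn(permutation) dx_{(a)} ∧ dx_{(b)} ∧ dx_{(c)} with (a < b < c) sorted:
  d(-2*y*z) includes (∂/∂z)(-2*y*z) dz = (-2*y) dz, which multiplied by dx ∧ dy gives (-2*y) dx ∧ dy ∧ dz
  d(2*x*(2*y - z)) includes (∂/∂y)(2*x*(2*y - z)) dy = (4*x) dy, which multiplied by dx ∧ dz gives (-4*x) dx ∧ dy ∧ dz
  d(x*(3*x + z)) includes (∂/∂x)(x*(3*x + z)) dx = (6*x + z) dx, which multiplied by dy ∧ dz gives (6*x + z) dx ∧ dy ∧ dz
Collecting like 3-forms: d(omega) = (2*x - 2*y + z) dx ∧ dy ∧ dz.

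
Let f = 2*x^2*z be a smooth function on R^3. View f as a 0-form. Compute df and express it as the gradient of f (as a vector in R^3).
df = (4*x*z) dx + (0) dy + (2*x^2) dz; grad f = (4*x*z, 0, 2*x^2)

For a 0-form f, d f = (∂f/∂x) dx + (∂f/∂y) dy + (∂f/∂z) dz. The components of the vector representation are exactly the entries of grad f in Cartesian coordinates:
  ∂f/∂x = 4*x*z
  ∂f/∂y = 0
  ∂f/∂z = 2*x^2.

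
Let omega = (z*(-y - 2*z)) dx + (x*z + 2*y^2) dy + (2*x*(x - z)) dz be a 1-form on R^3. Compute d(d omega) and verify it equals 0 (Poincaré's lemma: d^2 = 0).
d(d omega) = 0

Step 1: d omega = sum_{i<j} (∂f_j/∂x_i - ∂f_i/∂x_j) dx_i ∧ dx_j:
  coeff of dx ∧ dy: 2*z
  coeff of dx ∧ dz: 4*x + y + 2*z
  coeff of dy ∧ dz: -x
Step 2: Apply d again to each 2-form coefficient. The only possible 3-form in R^3 is dx ∧ dy ∧ dz, with coefficient
  ∂(coeff of dy∧dz)/∂x - ∂(coeff of dx∧dz)/∂y + ∂(coeff of dx∧dy)/∂z
  = ∂/∂x (-x) - ∂/∂y (4*x + y + 2*z) + ∂/∂z (2*z).
Each of these terms simplifies to sums of mixed partials that cancel in pairs. The result is 0 (by equality of mixed partials for smooth functions — Schwarz / Clairaut).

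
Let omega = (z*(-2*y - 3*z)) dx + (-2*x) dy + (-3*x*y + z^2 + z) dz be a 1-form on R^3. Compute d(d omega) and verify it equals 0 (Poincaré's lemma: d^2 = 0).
d(d omega) = 0

Step 1: d omega = sum_{i<j} (∂f_j/∂x_i - ∂f_i/∂x_j) dx_i ∧ dx_j:
  coeff of dx ∧ dy: 2*z - 2
  coeff of dx ∧ dz: -y + 6*z
  coeff of dy ∧ dz: -3*x
Step 2: Apply d again to each 2-form coefficient. The only possible 3-form in R^3 is dx ∧ dy ∧ dz, with coefficient
  ∂(coeff of dy∧dz)/∂x - ∂(coeff of dx∧dz)/∂y + ∂(coeff of dx∧dy)/∂z
  = ∂/∂x (-3*x) - ∂/∂y (-y + 6*z) + ∂/∂z (2*z - 2).
Each of these terms simplifies to sums of mixed partials that cancel in pairs. The result is 0 (by equality of mixed partials for smooth functions — Schwarz / Clairaut).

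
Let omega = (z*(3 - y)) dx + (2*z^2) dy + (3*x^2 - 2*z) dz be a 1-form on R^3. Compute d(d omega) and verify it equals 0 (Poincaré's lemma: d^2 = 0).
d(d omega) = 0

Step 1: d omega = sum_{i<j} (∂f_j/∂x_i - ∂f_i/∂x_j) dx_i ∧ dx_j:
  coeff of dx ∧ dy: z
  coeff of dx ∧ dz: 6*x + y - 3
  coeff of dy ∧ dz: -4*z
Step 2: Apply d again to each 2-form coefficient. The only possible 3-form in R^3 is dx ∧ dy ∧ dz, with coefficient
  ∂(coeff of dy∧dz)/∂x - ∂(coeff of dx∧dz)/∂y + ∂(coeff of dx∧dy)/∂z
  = ∂/∂x (-4*z) - ∂/∂y (6*x + y - 3) + ∂/∂z (z).
Each of these terms simplifies to sums of mixed partials that cancel in pairs. The result is 0 (by equality of mixed partials for smooth functions — Schwarz / Clairaut).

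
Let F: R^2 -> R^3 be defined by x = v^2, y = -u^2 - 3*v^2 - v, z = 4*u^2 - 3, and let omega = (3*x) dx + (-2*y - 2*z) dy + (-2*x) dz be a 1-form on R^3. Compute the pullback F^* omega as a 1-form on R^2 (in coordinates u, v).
F^* omega = (4*u*(3*u^2 - 7*v^2 - v - 3)) du + (36*u^2*v + 6*u^2 - 30*v^3 - 18*v^2 - 38*v - 6) dv

Using F^*(f dg) = (f ∘ F) d(g ∘ F), substitute each coordinate x_i by F_i(u, v) in f_i, and replace dx_i by d F_i = (∂F_i/∂u) du + (∂F_i/∂v) dv.
  For the x component: f_1(F) = 3*v^2; d F_1 = (0) du + (2*v) dv
  For the y component: f_2(F) = -6*u^2 + 6*v^2 + 2*v + 6; d F_2 = (-2*u) du + (-6*v - 1) dv
  For the z component: f_3(F) = -2*v^2; d F_3 = (8*u) du + (0) dv
Combining and collecting du, dv coefficients:
  coeff of du: 4*u*(3*u^2 - 7*v^2 - v - 3)
  coeff of dv: 36*u^2*v + 6*u^2 - 30*v^3 - 18*v^2 - 38*v - 6
F^* omega = (4*u*(3*u^2 - 7*v^2 - v - 3)) du + (36*u^2*v + 6*u^2 - 30*v^3 - 18*v^2 - 38*v - 6) dv.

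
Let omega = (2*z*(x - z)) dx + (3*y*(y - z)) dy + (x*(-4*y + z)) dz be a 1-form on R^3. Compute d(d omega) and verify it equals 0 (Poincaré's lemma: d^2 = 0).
d(d omega) = 0

Step 1: d omega = sum_{i<j} (∂f_j/∂x_i - ∂f_i/∂x_j) dx_i ∧ dx_j:
  coeff of dx ∧ dy: 0
  coeff of dx ∧ dz: -2*x - 4*y + 5*z
  coeff of dy ∧ dz: -4*x + 3*y
Step 2: Apply d again to each 2-form coefficient. The only possible 3-form in R^3 is dx ∧ dy ∧ dz, with coefficient
  ∂(coeff of dy∧dz)/∂x - ∂(coeff of dx∧dz)/∂y + ∂(coeff of dx∧dy)/∂z
  = ∂/∂x (-4*x + 3*y) - ∂/∂y (-2*x - 4*y + 5*z) + ∂/∂z (0).
Each of these terms simplifies to sums of mixed partials that cancel in pairs. The result is 0 (by equality of mixed partials for smooth functions — Schwarz / Clairaut).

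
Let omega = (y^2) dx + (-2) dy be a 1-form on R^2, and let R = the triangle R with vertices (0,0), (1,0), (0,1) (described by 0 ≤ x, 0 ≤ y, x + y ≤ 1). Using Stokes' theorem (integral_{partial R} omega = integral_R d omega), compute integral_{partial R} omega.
integral_(partial R) omega = -1/3

Stokes: integral_partial_R omega = integral_R d omega with d omega = (∂Q/∂x - ∂P/∂y) dx ∧ dy.
  ∂Q/∂x = 0
  ∂P/∂y = 2*y
  integrand = ∂Q/∂x - ∂P/∂y = -2*y.
Integrating over R: integral_0^1 integral_0^{1-x} (-2*y) dy dx = -1/3.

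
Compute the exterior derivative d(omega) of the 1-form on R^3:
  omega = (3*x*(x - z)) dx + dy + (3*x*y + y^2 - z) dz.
d(omega) = (3*x + 3*y) dx ∧ dz + (3*x + 2*y) dy ∧ dz

For a 1-form omega = sum_i f_i dx_i, the exterior derivative is
  d(omega) = sum_{i < j} (∂f_j/∂x_i - ∂f_i/∂x_j) dx_i ∧ dx_j.
  coefficient of dx ∧ dz: ∂f_3/∂x - ∂f_1/∂z = ∂(3*x*y + y^2 - z)/∂x - ∂(3*x*(x - z))/∂z = 3*x + 3*y
  coefficient of dy ∧ dz: ∂f_3/∂y - ∂f_2/∂z = ∂(3*x*y + y^2 - z)/∂y - ∂(1)/∂z = 3*x + 2*y
Assembling: d(omega) = (3*x + 3*y) dx ∧ dz + (3*x + 2*y) dy ∧ dz.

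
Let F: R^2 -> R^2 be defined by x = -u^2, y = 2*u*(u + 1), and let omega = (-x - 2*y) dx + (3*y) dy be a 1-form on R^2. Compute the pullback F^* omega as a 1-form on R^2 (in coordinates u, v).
F^* omega = (2*u*(15*u^2 + 22*u + 6)) du

Using F^*(f dg) = (f ∘ F) d(g ∘ F), substitute each coordinate x_i by F_i(u, v) in f_i, and replace dx_i by d F_i = (∂F_i/∂u) du + (∂F_i/∂v) dv.
  For the x component: f_1(F) = u*(-3*u - 4); d F_1 = (-2*u) du + (0) dv
  For the y component: f_2(F) = 6*u*(u + 1); d F_2 = (4*u + 2) du + (0) dv
Combining and collecting du, dv coefficients:
  coeff of du: 2*u*(15*u^2 + 22*u + 6)
  coeff of dv: 0
F^* omega = (2*u*(15*u^2 + 22*u + 6)) du.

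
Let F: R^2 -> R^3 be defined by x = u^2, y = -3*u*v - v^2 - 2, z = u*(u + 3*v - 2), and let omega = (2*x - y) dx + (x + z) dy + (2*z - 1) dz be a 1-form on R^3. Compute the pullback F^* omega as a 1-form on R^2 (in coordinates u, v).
F^* omega = (8*u^3 + 18*u^2*v - 12*u^2 + 11*u*v^2 - 18*u*v + 10*u - 3*v + 2) du + (u*(5*u*v - 6*u - 6*v^2 + 4*v - 3)) dv

Using F^*(f dg) = (f ∘ F) d(g ∘ F), substitute each coordinate x_i by F_i(u, v) in f_i, and replace dx_i by d F_i = (∂F_i/∂u) du + (∂F_i/∂v) dv.
  For the x component: f_1(F) = 2*u^2 + 3*u*v + v^2 + 2; d F_1 = (2*u) du + (0) dv
  For the y component: f_2(F) = u*(2*u + 3*v - 2); d F_2 = (-3*v) du + (-3*u - 2*v) dv
  For the z component: f_3(F) = 2*u^2 + 6*u*v - 4*u - 1; d F_3 = (2*u + 3*v - 2) du + (3*u) dv
Combining and collecting du, dv coefficients:
  coeff of du: 8*u^3 + 18*u^2*v - 12*u^2 + 11*u*v^2 - 18*u*v + 10*u - 3*v + 2
  coeff of dv: u*(5*u*v - 6*u - 6*v^2 + 4*v - 3)
F^* omega = (8*u^3 + 18*u^2*v - 12*u^2 + 11*u*v^2 - 18*u*v + 10*u - 3*v + 2) du + (u*(5*u*v - 6*u - 6*v^2 + 4*v - 3)) dv.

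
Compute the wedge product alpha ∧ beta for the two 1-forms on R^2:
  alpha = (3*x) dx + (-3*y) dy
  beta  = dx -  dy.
alpha ∧ beta = (-3*x + 3*y) dx ∧ dy

Distribute the wedge, using dx_i ∧ dx_j = -dx_j ∧ dx_i and dx_i ∧ dx_i = 0. For each pair (i, j) with i < j, the coefficient of dx_i ∧ dx_j in alpha ∧ beta is (alpha_i * beta_j - alpha_j * beta_i). Collecting: alpha ∧ beta = (-3*x + 3*y) dx ∧ dy.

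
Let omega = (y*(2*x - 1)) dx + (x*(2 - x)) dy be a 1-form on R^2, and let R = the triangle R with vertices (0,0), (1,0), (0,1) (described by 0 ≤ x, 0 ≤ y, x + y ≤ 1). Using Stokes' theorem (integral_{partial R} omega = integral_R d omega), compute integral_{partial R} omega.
integral_(partial R) omega = 5/6

Stokes: integral_partial_R omega = integral_R d omega with d omega = (∂Q/∂x - ∂P/∂y) dx ∧ dy.
  ∂Q/∂x = 2 - 2*x
  ∂P/∂y = 2*x - 1
  integrand = ∂Q/∂x - ∂P/∂y = 3 - 4*x.
Integrating over R: integral_0^1 integral_0^{1-x} (3 - 4*x) dy dx = 5/6.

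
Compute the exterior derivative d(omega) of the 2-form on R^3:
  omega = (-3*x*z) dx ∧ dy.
d(omega) = (-3*x) dx ∧ dy ∧ dz

For a 2-form omega = sum_{i<j} g_{ij} dx_i ∧ dx_j, the exterior derivative is
  d(omega) = sum_{i<j} d(g_{ij}) ∧ dx_i ∧ dx_j = sum_{i<j, k} (∂g_{ij}/∂x_k) dx_k ∧ dx_i ∧ dx_j.
Expand each term, using dx_k ∧ dx_i ∧ dx_j = sgn(permutation) dx_{(a)} ∧ dx_{(b)} ∧ dx_{(c)} with (a < b < c) sorted:
  d(-3*x*z) includes (∂/∂z)(-3*x*z) dz = (-3*x) dz, which multiplied by dx ∧ dy gives (-3*x) dx ∧ dy ∧ dz
Collecting like 3-forms: d(omega) = (-3*x) dx ∧ dy ∧ dz.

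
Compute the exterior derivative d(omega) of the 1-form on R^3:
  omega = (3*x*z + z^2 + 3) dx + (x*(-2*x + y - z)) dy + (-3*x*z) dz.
d(omega) = (-4*x + y - z) dx ∧ dy + (-3*x - 5*z) dx ∧ dz + (x) dy ∧ dz

For a 1-form omega = sum_i f_i dx_i, the exterior derivative is
  d(omega) = sum_{i < j} (∂f_j/∂x_i - ∂f_i/∂x_j) dx_i ∧ dx_j.
  coefficient of dx ∧ dy: ∂f_2/∂x - ∂f_1/∂y = ∂(x*(-2*x + y - z))/∂x - ∂(3*x*z + z^2 + 3)/∂y = -4*x + y - z
  coefficient of dx ∧ dz: ∂f_3/∂x - ∂f_1/∂z = ∂(-3*x*z)/∂x - ∂(3*x*z + z^2 + 3)/∂z = -3*x - 5*z
  coefficient of dy ∧ dz: ∂f_3/∂y - ∂f_2/∂z = ∂(-3*x*z)/∂y - ∂(x*(-2*x + y - z))/∂z = x
Assembling: d(omega) = (-4*x + y - z) dx ∧ dy + (-3*x - 5*z) dx ∧ dz + (x) dy ∧ dz.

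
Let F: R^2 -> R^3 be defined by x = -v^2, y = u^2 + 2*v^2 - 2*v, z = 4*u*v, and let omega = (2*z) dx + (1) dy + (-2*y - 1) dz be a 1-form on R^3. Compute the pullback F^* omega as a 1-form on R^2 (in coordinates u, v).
F^* omega = (-8*u^2*v + 2*u - 16*v^3 + 16*v^2 - 4*v) du + (-8*u^3 - 32*u*v^2 + 16*u*v - 4*u + 4*v - 2) dv

Using F^*(f dg) = (f ∘ F) d(g ∘ F), substitute each coordinate x_i by F_i(u, v) in f_i, and replace dx_i by d F_i = (∂F_i/∂u) du + (∂F_i/∂v) dv.
  For the x component: f_1(F) = 8*u*v; d F_1 = (0) du + (-2*v) dv
  For the y component: f_2(F) = 1; d F_2 = (2*u) du + (4*v - 2) dv
  For the z component: f_3(F) = -2*u^2 - 4*v^2 + 4*v - 1; d F_3 = (4*v) du + (4*u) dv
Combining and collecting du, dv coefficients:
  coeff of du: -8*u^2*v + 2*u - 16*v^3 + 16*v^2 - 4*v
  coeff of dv: -8*u^3 - 32*u*v^2 + 16*u*v - 4*u + 4*v - 2
F^* omega = (-8*u^2*v + 2*u - 16*v^3 + 16*v^2 - 4*v) du + (-8*u^3 - 32*u*v^2 + 16*u*v - 4*u + 4*v - 2) dv.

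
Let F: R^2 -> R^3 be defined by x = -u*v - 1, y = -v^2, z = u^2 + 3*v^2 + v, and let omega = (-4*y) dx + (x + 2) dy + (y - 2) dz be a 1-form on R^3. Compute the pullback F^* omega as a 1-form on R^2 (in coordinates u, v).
F^* omega = (-2*u*v^2 - 4*u - 4*v^3) du + (-2*u*v^2 - 6*v^3 - v^2 - 14*v - 2) dv

Using F^*(f dg) = (f ∘ F) d(g ∘ F), substitute each coordinate x_i by F_i(u, v) in f_i, and replace dx_i by d F_i = (∂F_i/∂u) du + (∂F_i/∂v) dv.
  For the x component: f_1(F) = 4*v^2; d F_1 = (-v) du + (-u) dv
  For the y component: f_2(F) = -u*v + 1; d F_2 = (0) du + (-2*v) dv
  For the z component: f_3(F) = -v^2 - 2; d F_3 = (2*u) du + (6*v + 1) dv
Combining and collecting du, dv coefficients:
  coeff of du: -2*u*v^2 - 4*u - 4*v^3
  coeff of dv: -2*u*v^2 - 6*v^3 - v^2 - 14*v - 2
F^* omega = (-2*u*v^2 - 4*u - 4*v^3) du + (-2*u*v^2 - 6*v^3 - v^2 - 14*v - 2) dv.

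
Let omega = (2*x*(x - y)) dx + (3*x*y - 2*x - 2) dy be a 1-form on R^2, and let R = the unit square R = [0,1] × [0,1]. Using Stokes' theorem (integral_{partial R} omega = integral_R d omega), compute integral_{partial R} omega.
integral_(partial R) omega = 1/2

Stokes: integral_partial_R omega = integral_R d omega with d omega = (∂Q/∂x - ∂P/∂y) dx ∧ dy.
  ∂Q/∂x = 3*y - 2
  ∂P/∂y = -2*x
  integrand = ∂Q/∂x - ∂P/∂y = 2*x + 3*y - 2.
Integrating over R: integral_0^1 integral_0^1 (2*x + 3*y - 2) dx dy = 1/2.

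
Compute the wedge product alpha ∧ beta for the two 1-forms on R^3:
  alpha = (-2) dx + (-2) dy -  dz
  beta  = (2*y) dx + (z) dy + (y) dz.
alpha ∧ beta = (4*y - 2*z) dx ∧ dy + (-2*y + z) dy ∧ dz

Distribute the wedge, using dx_i ∧ dx_j = -dx_j ∧ dx_i and dx_i ∧ dx_i = 0. For each pair (i, j) with i < j, the coefficient of dx_i ∧ dx_j in alpha ∧ beta is (alpha_i * beta_j - alpha_j * beta_i). Collecting: alpha ∧ beta = (4*y - 2*z) dx ∧ dy + (-2*y + z) dy ∧ dz.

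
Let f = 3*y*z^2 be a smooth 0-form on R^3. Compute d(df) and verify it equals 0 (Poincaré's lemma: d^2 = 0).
d(df) = 0

Step 1: df = sum_i (∂f/∂x_i) dx_i = (0) dx + (3*z^2) dy + (6*y*z) dz.
Step 2: Apply d again. Using the 1-form formula, the coefficient of dx ∧ dy in d(df) is ∂^2 f/∂x ∂y - ∂^2 f/∂y ∂x = (0) - (0) = 0 (equality of mixed partials for smooth f).
Similarly for dx ∧ dz and dy ∧ dz — all coefficients vanish. So d(df) = 0.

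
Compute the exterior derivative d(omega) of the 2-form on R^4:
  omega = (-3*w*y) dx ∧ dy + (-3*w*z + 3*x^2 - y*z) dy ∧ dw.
d(omega) = (6*x - 3*y) dx ∧ dy ∧ dw + (3*w + y) dy ∧ dz ∧ dw

For a 2-form omega = sum_{i<j} g_{ij} dx_i ∧ dx_j, the exterior derivative is
  d(omega) = sum_{i<j} d(g_{ij}) ∧ dx_i ∧ dx_j = sum_{i<j, k} (∂g_{ij}/∂x_k) dx_k ∧ dx_i ∧ dx_j.
Expand each term, using dx_k ∧ dx_i ∧ dx_j = sgn(permutation) dx_{(a)} ∧ dx_{(b)} ∧ dx_{(c)} with (a < b < c) sorted:
  d(-3*w*y) includes (∂/∂w)(-3*w*y) dw = (-3*y) dw, which multiplied by dx ∧ dy gives (-3*y) dx ∧ dy ∧ dw
  d(-3*w*z + 3*x^2 - y*z) includes (∂/∂x)(-3*w*z + 3*x^2 - y*z) dx = (6*x) dx, which multiplied by dy ∧ dw gives (6*x) dx ∧ dy ∧ dw
  d(-3*w*z + 3*x^2 - y*z) includes (∂/∂z)(-3*w*z + 3*x^2 - y*z) dz = (-3*w - y) dz, which multiplied by dy ∧ dw gives (3*w + y) dy ∧ dz ∧ dw
Collecting like 3-forms: d(omega) = (6*x - 3*y) dx ∧ dy ∧ dw + (3*w + y) dy ∧ dz ∧ dw.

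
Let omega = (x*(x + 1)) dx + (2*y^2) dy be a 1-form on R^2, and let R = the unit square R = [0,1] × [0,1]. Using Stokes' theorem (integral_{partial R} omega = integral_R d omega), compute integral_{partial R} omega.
integral_(partial R) omega = 0

Stokes: integral_partial_R omega = integral_R d omega with d omega = (∂Q/∂x - ∂P/∂y) dx ∧ dy.
  ∂Q/∂x = 0
  ∂P/∂y = 0
  integrand = ∂Q/∂x - ∂P/∂y = 0.
Integrating over R: integral_0^1 integral_0^1 (0) dx dy = 0.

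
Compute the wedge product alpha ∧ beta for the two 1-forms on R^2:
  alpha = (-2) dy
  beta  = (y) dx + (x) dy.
alpha ∧ beta = (2*y) dx ∧ dy

Distribute the wedge, using dx_i ∧ dx_j = -dx_j ∧ dx_i and dx_i ∧ dx_i = 0. For each pair (i, j) with i < j, the coefficient of dx_i ∧ dx_j in alpha ∧ beta is (alpha_i * beta_j - alpha_j * beta_i). Collecting: alpha ∧ beta = (2*y) dx ∧ dy.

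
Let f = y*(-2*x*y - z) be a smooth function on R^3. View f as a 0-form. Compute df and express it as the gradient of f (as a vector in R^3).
df = (-2*y^2) dx + (-4*x*y - z) dy + (-y) dz; grad f = (-2*y^2, -4*x*y - z, -y)

For a 0-form f, d f = (∂f/∂x) dx + (∂f/∂y) dy + (∂f/∂z) dz. The components of the vector representation are exactly the entries of grad f in Cartesian coordinates:
  ∂f/∂x = -2*y^2
  ∂f/∂y = -4*x*y - z
  ∂f/∂z = -y.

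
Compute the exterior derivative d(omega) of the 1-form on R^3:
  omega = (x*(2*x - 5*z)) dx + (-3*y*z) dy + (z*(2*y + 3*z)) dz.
d(omega) = (5*x) dx ∧ dz + (3*y + 2*z) dy ∧ dz

For a 1-form omega = sum_i f_i dx_i, the exterior derivative is
  d(omega) = sum_{i < j} (∂f_j/∂x_i - ∂f_i/∂x_j) dx_i ∧ dx_j.
  coefficient of dx ∧ dz: ∂f_3/∂x - ∂f_1/∂z = ∂(z*(2*y + 3*z))/∂x - ∂(x*(2*x - 5*z))/∂z = 5*x
  coefficient of dy ∧ dz: ∂f_3/∂y - ∂f_2/∂z = ∂(z*(2*y + 3*z))/∂y - ∂(-3*y*z)/∂z = 3*y + 2*z
Assembling: d(omega) = (5*x) dx ∧ dz + (3*y + 2*z) dy ∧ dz.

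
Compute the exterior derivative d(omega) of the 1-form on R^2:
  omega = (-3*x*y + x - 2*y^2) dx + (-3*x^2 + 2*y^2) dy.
d(omega) = (-3*x + 4*y) dx ∧ dy

For a 1-form omega = sum_i f_i dx_i, the exterior derivative is
  d(omega) = sum_{i < j} (∂f_j/∂x_i - ∂f_i/∂x_j) dx_i ∧ dx_j.
  coefficient of dx ∧ dy: ∂f_2/∂x - ∂f_1/∂y = ∂(-3*x^2 + 2*y^2)/∂x - ∂(-3*x*y + x - 2*y^2)/∂y = -3*x + 4*y
Assembling: d(omega) = (-3*x + 4*y) dx ∧ dy.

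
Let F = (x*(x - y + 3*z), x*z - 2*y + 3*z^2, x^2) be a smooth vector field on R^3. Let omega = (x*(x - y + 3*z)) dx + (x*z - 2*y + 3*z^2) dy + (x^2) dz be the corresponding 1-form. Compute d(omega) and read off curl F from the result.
d(omega) = (-x - 6*z) dy ∧ dz + (x) dz ∧ dx + (x + z) dx ∧ dy; curl F = (-x - 6*z, x, x + z)

d omega = sum_{i<j} (∂f_j/∂x_i - ∂f_i/∂x_j) dx_i ∧ dx_j. Under the identification (dy ∧ dz, dz ∧ dx, dx ∧ dy) ↔ (e_x, e_y, e_z), the coefficients are exactly the components of curl F. Compute:
  ∂R/∂y - ∂Q/∂z = (0) - (x + 6*z) = -x - 6*z
  ∂P/∂z - ∂R/∂x = (3*x) - (2*x) = x
  ∂Q/∂x - ∂P/∂y = (z) - (-x) = x + z.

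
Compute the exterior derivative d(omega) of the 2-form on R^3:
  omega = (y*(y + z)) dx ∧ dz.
d(omega) = (-2*y - z) dx ∧ dy ∧ dz

For a 2-form omega = sum_{i<j} g_{ij} dx_i ∧ dx_j, the exterior derivative is
  d(omega) = sum_{i<j} d(g_{ij}) ∧ dx_i ∧ dx_j = sum_{i<j, k} (∂g_{ij}/∂x_k) dx_k ∧ dx_i ∧ dx_j.
Expand each term, using dx_k ∧ dx_i ∧ dx_j = sgn(permutation) dx_{(a)} ∧ dx_{(b)} ∧ dx_{(c)} with (a < b < c) sorted:
  d(y*(y + z)) includes (∂/∂y)(y*(y + z)) dy = (2*y + z) dy, which multiplied by dx ∧ dz gives (-2*y - z) dx ∧ dy ∧ dz
Collecting like 3-forms: d(omega) = (-2*y - z) dx ∧ dy ∧ dz.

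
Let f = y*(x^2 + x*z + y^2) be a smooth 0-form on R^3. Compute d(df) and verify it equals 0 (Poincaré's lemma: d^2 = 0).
d(df) = 0

Step 1: df = sum_i (∂f/∂x_i) dx_i = (y*(2*x + z)) dx + (x^2 + x*z + 3*y^2) dy + (x*y) dz.
Step 2: Apply d again. Using the 1-form formula, the coefficient of dx ∧ dy in d(df) is ∂^2 f/∂x ∂y - ∂^2 f/∂y ∂x = (2*x + z) - (2*x + z) = 0 (equality of mixed partials for smooth f).
Similarly for dx ∧ dz and dy ∧ dz — all coefficients vanish. So d(df) = 0.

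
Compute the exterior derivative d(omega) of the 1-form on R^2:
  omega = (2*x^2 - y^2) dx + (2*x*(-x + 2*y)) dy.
d(omega) = (-4*x + 6*y) dx ∧ dy

For a 1-form omega = sum_i f_i dx_i, the exterior derivative is
  d(omega) = sum_{i < j} (∂f_j/∂x_i - ∂f_i/∂x_j) dx_i ∧ dx_j.
  coefficient of dx ∧ dy: ∂f_2/∂x - ∂f_1/∂y = ∂(2*x*(-x + 2*y))/∂x - ∂(2*x^2 - y^2)/∂y = -4*x + 6*y
Assembling: d(omega) = (-4*x + 6*y) dx ∧ dy.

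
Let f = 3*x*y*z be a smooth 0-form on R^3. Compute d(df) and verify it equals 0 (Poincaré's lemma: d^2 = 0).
d(df) = 0

Step 1: df = sum_i (∂f/∂x_i) dx_i = (3*y*z) dx + (3*x*z) dy + (3*x*y) dz.
Step 2: Apply d again. Using the 1-form formula, the coefficient of dx ∧ dy in d(df) is ∂^2 f/∂x ∂y - ∂^2 f/∂y ∂x = (3*z) - (3*z) = 0 (equality of mixed partials for smooth f).
Similarly for dx ∧ dz and dy ∧ dz — all coefficients vanish. So d(df) = 0.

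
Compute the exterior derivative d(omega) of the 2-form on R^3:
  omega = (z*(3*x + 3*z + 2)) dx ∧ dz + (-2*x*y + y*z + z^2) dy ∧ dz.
d(omega) = (-2*y) dx ∧ dy ∧ dz

For a 2-form omega = sum_{i<j} g_{ij} dx_i ∧ dx_j, the exterior derivative is
  d(omega) = sum_{i<j} d(g_{ij}) ∧ dx_i ∧ dx_j = sum_{i<j, k} (∂g_{ij}/∂x_k) dx_k ∧ dx_i ∧ dx_j.
Expand each term, using dx_k ∧ dx_i ∧ dx_j = sgn(permutation) dx_{(a)} ∧ dx_{(b)} ∧ dx_{(c)} with (a < b < c) sorted:
  d(-2*x*y + y*z + z^2) includes (∂/∂x)(-2*x*y + y*z + z^2) dx = (-2*y) dx, which multiplied by dy ∧ dz gives (-2*y) dx ∧ dy ∧ dz
Collecting like 3-forms: d(omega) = (-2*y) dx ∧ dy ∧ dz.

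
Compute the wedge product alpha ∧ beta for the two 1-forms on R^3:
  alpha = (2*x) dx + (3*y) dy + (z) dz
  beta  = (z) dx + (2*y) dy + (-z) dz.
alpha ∧ beta = (y*(4*x - 3*z)) dx ∧ dy + (-z*(2*x + z)) dx ∧ dz + (-5*y*z) dy ∧ dz

Distribute the wedge, using dx_i ∧ dx_j = -dx_j ∧ dx_i and dx_i ∧ dx_i = 0. For each pair (i, j) with i < j, the coefficient of dx_i ∧ dx_j in alpha ∧ beta is (alpha_i * beta_j - alpha_j * beta_i). Collecting: alpha ∧ beta = (y*(4*x - 3*z)) dx ∧ dy + (-z*(2*x + z)) dx ∧ dz + (-5*y*z) dy ∧ dz.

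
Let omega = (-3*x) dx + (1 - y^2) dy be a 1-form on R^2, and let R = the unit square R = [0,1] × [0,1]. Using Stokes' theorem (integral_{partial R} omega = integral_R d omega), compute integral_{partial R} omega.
integral_(partial R) omega = 0

Stokes: integral_partial_R omega = integral_R d omega with d omega = (∂Q/∂x - ∂P/∂y) dx ∧ dy.
  ∂Q/∂x = 0
  ∂P/∂y = 0
  integrand = ∂Q/∂x - ∂P/∂y = 0.
Integrating over R: integral_0^1 integral_0^1 (0) dx dy = 0.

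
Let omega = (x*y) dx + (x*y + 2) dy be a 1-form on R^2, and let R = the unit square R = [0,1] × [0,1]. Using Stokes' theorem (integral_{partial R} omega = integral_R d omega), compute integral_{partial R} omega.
integral_(partial R) omega = 0

Stokes: integral_partial_R omega = integral_R d omega with d omega = (∂Q/∂x - ∂P/∂y) dx ∧ dy.
  ∂Q/∂x = y
  ∂P/∂y = x
  integrand = ∂Q/∂x - ∂P/∂y = -x + y.
Integrating over R: integral_0^1 integral_0^1 (-x + y) dx dy = 0.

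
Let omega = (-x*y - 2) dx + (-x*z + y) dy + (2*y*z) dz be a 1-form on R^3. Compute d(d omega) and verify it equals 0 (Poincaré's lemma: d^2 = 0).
d(d omega) = 0

Step 1: d omega = sum_{i<j} (∂f_j/∂x_i - ∂f_i/∂x_j) dx_i ∧ dx_j:
  coeff of dx ∧ dy: x - z
  coeff of dx ∧ dz: 0
  coeff of dy ∧ dz: x + 2*z
Step 2: Apply d again to each 2-form coefficient. The only possible 3-form in R^3 is dx ∧ dy ∧ dz, with coefficient
  ∂(coeff of dy∧dz)/∂x - ∂(coeff of dx∧dz)/∂y + ∂(coeff of dx∧dy)/∂z
  = ∂/∂x (x + 2*z) - ∂/∂y (0) + ∂/∂z (x - z).
Each of these terms simplifies to sums of mixed partials that cancel in pairs. The result is 0 (by equality of mixed partials for smooth functions — Schwarz / Clairaut).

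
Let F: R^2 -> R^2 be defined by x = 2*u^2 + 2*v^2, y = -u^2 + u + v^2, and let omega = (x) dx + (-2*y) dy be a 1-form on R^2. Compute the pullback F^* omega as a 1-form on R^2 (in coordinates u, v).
F^* omega = (4*u^3 + 6*u^2 + 12*u*v^2 - 2*u - 2*v^2) du + (4*v*(3*u^2 - u + v^2)) dv

Using F^*(f dg) = (f ∘ F) d(g ∘ F), substitute each coordinate x_i by F_i(u, v) in f_i, and replace dx_i by d F_i = (∂F_i/∂u) du + (∂F_i/∂v) dv.
  For the x component: f_1(F) = 2*u^2 + 2*v^2; d F_1 = (4*u) du + (4*v) dv
  For the y component: f_2(F) = 2*u^2 - 2*u - 2*v^2; d F_2 = (1 - 2*u) du + (2*v) dv
Combining and collecting du, dv coefficients:
  coeff of du: 4*u^3 + 6*u^2 + 12*u*v^2 - 2*u - 2*v^2
  coeff of dv: 4*v*(3*u^2 - u + v^2)
F^* omega = (4*u^3 + 6*u^2 + 12*u*v^2 - 2*u - 2*v^2) du + (4*v*(3*u^2 - u + v^2)) dv.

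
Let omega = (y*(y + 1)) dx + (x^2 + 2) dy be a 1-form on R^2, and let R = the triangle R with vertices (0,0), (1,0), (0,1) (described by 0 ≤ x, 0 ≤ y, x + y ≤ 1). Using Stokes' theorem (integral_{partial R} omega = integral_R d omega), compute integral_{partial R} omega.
integral_(partial R) omega = -1/2

Stokes: integral_partial_R omega = integral_R d omega with d omega = (∂Q/∂x - ∂P/∂y) dx ∧ dy.
  ∂Q/∂x = 2*x
  ∂P/∂y = 2*y + 1
  integrand = ∂Q/∂x - ∂P/∂y = 2*x - 2*y - 1.
Integrating over R: integral_0^1 integral_0^{1-x} (2*x - 2*y - 1) dy dx = -1/2.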